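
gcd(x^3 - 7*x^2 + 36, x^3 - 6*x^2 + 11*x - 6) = x - 3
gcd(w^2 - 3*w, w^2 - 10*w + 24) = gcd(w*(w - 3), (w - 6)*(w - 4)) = 1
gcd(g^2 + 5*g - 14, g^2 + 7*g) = g + 7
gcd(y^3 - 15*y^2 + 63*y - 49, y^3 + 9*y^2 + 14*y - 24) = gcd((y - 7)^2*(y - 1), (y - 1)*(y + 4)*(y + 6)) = y - 1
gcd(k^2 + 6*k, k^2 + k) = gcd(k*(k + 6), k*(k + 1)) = k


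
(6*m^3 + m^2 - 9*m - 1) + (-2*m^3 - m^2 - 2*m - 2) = 4*m^3 - 11*m - 3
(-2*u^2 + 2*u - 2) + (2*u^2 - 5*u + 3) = 1 - 3*u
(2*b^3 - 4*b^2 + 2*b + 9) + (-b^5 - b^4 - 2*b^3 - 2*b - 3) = -b^5 - b^4 - 4*b^2 + 6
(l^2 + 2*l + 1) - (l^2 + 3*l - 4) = 5 - l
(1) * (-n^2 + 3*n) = -n^2 + 3*n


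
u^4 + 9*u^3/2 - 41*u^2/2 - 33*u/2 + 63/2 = (u - 3)*(u - 1)*(u + 3/2)*(u + 7)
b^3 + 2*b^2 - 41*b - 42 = (b - 6)*(b + 1)*(b + 7)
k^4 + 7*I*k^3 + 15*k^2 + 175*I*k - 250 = (k - 5*I)*(k + 2*I)*(k + 5*I)^2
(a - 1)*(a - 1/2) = a^2 - 3*a/2 + 1/2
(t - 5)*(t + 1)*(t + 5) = t^3 + t^2 - 25*t - 25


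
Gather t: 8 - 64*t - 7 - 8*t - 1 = -72*t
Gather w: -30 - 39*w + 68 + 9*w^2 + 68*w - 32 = 9*w^2 + 29*w + 6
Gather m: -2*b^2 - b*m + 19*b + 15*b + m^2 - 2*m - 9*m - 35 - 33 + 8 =-2*b^2 + 34*b + m^2 + m*(-b - 11) - 60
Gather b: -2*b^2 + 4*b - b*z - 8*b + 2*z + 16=-2*b^2 + b*(-z - 4) + 2*z + 16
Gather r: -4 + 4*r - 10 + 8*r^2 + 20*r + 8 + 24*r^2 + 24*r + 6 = 32*r^2 + 48*r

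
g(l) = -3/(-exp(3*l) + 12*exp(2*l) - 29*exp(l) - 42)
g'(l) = -3*(3*exp(3*l) - 24*exp(2*l) + 29*exp(l))/(-exp(3*l) + 12*exp(2*l) - 29*exp(l) - 42)^2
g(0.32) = 0.05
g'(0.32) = -0.00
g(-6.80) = 0.07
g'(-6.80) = -0.00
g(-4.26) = 0.07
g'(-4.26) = -0.00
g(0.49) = 0.05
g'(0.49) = 0.00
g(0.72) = 0.05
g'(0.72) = 0.01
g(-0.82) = 0.06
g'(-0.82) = -0.01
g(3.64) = 0.00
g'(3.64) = -0.00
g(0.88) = 0.05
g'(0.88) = 0.03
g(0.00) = 0.05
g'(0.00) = -0.00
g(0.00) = 0.05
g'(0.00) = -0.00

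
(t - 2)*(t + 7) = t^2 + 5*t - 14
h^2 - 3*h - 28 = (h - 7)*(h + 4)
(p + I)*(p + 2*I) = p^2 + 3*I*p - 2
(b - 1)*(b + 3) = b^2 + 2*b - 3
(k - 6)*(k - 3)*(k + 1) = k^3 - 8*k^2 + 9*k + 18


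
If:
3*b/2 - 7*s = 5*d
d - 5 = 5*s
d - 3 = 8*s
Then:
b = 278/9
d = 25/3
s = 2/3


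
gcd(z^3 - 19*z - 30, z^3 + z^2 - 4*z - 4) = z + 2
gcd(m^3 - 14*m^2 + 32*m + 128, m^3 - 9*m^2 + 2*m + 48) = m^2 - 6*m - 16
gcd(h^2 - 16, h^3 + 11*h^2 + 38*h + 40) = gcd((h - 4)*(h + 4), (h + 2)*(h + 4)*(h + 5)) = h + 4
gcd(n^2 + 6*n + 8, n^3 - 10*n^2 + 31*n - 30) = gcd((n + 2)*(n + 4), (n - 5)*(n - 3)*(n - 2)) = 1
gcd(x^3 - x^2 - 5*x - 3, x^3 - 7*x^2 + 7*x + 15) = x^2 - 2*x - 3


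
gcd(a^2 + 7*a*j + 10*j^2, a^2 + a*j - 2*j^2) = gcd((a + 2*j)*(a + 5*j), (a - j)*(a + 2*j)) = a + 2*j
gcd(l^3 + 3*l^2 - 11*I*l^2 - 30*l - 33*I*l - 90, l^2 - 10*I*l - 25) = l - 5*I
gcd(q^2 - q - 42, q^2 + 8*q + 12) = q + 6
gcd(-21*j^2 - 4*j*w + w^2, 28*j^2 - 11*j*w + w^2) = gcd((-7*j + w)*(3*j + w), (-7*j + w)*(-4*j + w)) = -7*j + w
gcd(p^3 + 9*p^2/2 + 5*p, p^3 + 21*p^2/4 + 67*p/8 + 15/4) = p^2 + 9*p/2 + 5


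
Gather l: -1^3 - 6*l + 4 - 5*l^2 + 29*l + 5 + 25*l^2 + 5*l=20*l^2 + 28*l + 8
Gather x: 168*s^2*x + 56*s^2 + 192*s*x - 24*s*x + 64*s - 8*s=56*s^2 + 56*s + x*(168*s^2 + 168*s)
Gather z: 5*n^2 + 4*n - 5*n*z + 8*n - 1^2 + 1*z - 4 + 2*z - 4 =5*n^2 + 12*n + z*(3 - 5*n) - 9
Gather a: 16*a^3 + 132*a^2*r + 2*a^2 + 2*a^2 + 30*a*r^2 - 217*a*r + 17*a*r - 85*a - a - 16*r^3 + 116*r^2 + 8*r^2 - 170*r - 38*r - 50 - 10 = 16*a^3 + a^2*(132*r + 4) + a*(30*r^2 - 200*r - 86) - 16*r^3 + 124*r^2 - 208*r - 60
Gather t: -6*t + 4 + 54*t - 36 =48*t - 32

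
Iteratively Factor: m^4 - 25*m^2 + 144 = (m + 4)*(m^3 - 4*m^2 - 9*m + 36) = (m - 3)*(m + 4)*(m^2 - m - 12) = (m - 3)*(m + 3)*(m + 4)*(m - 4)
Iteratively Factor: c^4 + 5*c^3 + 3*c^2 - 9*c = (c + 3)*(c^3 + 2*c^2 - 3*c) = (c - 1)*(c + 3)*(c^2 + 3*c) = c*(c - 1)*(c + 3)*(c + 3)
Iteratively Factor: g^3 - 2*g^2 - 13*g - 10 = (g + 2)*(g^2 - 4*g - 5) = (g - 5)*(g + 2)*(g + 1)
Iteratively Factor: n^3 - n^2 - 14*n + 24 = (n + 4)*(n^2 - 5*n + 6) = (n - 3)*(n + 4)*(n - 2)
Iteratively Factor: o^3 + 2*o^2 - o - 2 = (o - 1)*(o^2 + 3*o + 2) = (o - 1)*(o + 1)*(o + 2)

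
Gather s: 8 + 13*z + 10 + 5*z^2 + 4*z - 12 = 5*z^2 + 17*z + 6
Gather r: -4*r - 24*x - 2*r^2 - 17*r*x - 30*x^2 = -2*r^2 + r*(-17*x - 4) - 30*x^2 - 24*x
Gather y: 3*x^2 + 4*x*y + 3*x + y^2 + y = 3*x^2 + 3*x + y^2 + y*(4*x + 1)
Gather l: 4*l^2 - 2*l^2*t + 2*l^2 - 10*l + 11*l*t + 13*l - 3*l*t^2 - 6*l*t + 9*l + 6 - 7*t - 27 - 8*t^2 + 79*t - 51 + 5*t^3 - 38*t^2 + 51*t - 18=l^2*(6 - 2*t) + l*(-3*t^2 + 5*t + 12) + 5*t^3 - 46*t^2 + 123*t - 90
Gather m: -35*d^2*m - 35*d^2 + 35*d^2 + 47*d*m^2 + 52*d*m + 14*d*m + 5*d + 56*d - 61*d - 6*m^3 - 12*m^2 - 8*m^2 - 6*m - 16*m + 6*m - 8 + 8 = -6*m^3 + m^2*(47*d - 20) + m*(-35*d^2 + 66*d - 16)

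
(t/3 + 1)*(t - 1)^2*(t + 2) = t^4/3 + t^3 - t^2 - 7*t/3 + 2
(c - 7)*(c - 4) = c^2 - 11*c + 28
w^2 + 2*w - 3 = (w - 1)*(w + 3)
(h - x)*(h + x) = h^2 - x^2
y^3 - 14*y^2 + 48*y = y*(y - 8)*(y - 6)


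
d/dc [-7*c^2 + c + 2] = 1 - 14*c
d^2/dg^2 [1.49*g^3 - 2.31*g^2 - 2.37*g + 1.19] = 8.94*g - 4.62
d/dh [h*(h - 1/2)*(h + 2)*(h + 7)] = 4*h^3 + 51*h^2/2 + 19*h - 7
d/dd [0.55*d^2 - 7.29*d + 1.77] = 1.1*d - 7.29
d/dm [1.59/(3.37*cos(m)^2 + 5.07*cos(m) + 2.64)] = (10.7166*cos(m) + 8.0613)*sin(m)/(3.37*cos(m)^2 + 5.07*cos(m) + 2.64)^2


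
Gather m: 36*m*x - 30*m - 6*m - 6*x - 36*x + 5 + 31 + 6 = m*(36*x - 36) - 42*x + 42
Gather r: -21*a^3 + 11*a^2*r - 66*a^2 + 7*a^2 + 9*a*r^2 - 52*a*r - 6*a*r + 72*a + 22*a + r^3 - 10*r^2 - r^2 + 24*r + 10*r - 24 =-21*a^3 - 59*a^2 + 94*a + r^3 + r^2*(9*a - 11) + r*(11*a^2 - 58*a + 34) - 24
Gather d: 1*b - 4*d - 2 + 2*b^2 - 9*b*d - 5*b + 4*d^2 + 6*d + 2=2*b^2 - 4*b + 4*d^2 + d*(2 - 9*b)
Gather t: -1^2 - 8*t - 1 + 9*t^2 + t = 9*t^2 - 7*t - 2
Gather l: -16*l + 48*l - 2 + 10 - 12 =32*l - 4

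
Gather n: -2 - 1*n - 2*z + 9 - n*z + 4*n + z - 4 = n*(3 - z) - z + 3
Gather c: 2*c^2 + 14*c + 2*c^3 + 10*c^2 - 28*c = 2*c^3 + 12*c^2 - 14*c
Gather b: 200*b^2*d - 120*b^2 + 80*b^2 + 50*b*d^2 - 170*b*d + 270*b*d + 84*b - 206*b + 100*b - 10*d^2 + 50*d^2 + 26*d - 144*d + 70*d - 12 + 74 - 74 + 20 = b^2*(200*d - 40) + b*(50*d^2 + 100*d - 22) + 40*d^2 - 48*d + 8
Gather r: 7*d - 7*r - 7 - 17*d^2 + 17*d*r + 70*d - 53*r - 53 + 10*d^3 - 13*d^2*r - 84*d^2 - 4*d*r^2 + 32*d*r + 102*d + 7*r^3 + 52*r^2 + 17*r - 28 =10*d^3 - 101*d^2 + 179*d + 7*r^3 + r^2*(52 - 4*d) + r*(-13*d^2 + 49*d - 43) - 88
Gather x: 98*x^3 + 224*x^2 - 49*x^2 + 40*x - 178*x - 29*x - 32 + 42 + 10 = 98*x^3 + 175*x^2 - 167*x + 20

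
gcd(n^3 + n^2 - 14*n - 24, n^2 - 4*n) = n - 4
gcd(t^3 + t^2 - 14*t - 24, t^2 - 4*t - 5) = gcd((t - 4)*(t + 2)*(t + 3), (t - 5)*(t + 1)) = 1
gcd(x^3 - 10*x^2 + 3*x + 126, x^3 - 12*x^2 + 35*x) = x - 7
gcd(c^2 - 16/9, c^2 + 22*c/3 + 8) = c + 4/3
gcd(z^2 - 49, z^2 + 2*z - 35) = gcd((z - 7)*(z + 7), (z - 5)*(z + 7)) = z + 7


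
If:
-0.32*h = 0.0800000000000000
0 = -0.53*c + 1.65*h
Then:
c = -0.78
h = -0.25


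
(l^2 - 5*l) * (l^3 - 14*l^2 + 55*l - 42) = l^5 - 19*l^4 + 125*l^3 - 317*l^2 + 210*l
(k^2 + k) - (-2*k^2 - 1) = 3*k^2 + k + 1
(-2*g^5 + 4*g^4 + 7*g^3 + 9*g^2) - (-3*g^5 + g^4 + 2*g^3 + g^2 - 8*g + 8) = g^5 + 3*g^4 + 5*g^3 + 8*g^2 + 8*g - 8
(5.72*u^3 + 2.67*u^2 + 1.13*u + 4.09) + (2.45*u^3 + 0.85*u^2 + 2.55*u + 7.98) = 8.17*u^3 + 3.52*u^2 + 3.68*u + 12.07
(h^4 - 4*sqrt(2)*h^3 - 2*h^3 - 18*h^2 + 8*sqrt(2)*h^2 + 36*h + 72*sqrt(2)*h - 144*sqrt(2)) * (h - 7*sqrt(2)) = h^5 - 11*sqrt(2)*h^4 - 2*h^4 + 22*sqrt(2)*h^3 + 38*h^3 - 76*h^2 + 198*sqrt(2)*h^2 - 1008*h - 396*sqrt(2)*h + 2016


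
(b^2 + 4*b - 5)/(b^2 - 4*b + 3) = (b + 5)/(b - 3)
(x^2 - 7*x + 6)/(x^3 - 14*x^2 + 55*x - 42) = 1/(x - 7)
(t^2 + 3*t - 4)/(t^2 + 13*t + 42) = (t^2 + 3*t - 4)/(t^2 + 13*t + 42)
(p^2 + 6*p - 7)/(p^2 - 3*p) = (p^2 + 6*p - 7)/(p*(p - 3))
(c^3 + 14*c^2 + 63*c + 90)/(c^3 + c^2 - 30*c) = (c^2 + 8*c + 15)/(c*(c - 5))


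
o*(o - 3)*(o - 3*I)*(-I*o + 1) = -I*o^4 - 2*o^3 + 3*I*o^3 + 6*o^2 - 3*I*o^2 + 9*I*o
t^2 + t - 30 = (t - 5)*(t + 6)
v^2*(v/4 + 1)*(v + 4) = v^4/4 + 2*v^3 + 4*v^2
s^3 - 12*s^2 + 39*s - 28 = (s - 7)*(s - 4)*(s - 1)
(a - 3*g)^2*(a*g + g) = a^3*g - 6*a^2*g^2 + a^2*g + 9*a*g^3 - 6*a*g^2 + 9*g^3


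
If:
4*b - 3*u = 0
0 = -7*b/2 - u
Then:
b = 0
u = 0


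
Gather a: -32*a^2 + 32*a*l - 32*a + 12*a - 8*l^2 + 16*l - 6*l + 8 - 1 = -32*a^2 + a*(32*l - 20) - 8*l^2 + 10*l + 7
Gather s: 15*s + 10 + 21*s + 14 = 36*s + 24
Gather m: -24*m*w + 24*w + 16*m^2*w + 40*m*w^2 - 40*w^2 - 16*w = 16*m^2*w + m*(40*w^2 - 24*w) - 40*w^2 + 8*w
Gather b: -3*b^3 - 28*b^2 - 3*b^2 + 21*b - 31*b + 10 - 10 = -3*b^3 - 31*b^2 - 10*b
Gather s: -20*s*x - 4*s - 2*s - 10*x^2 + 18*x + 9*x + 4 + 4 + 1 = s*(-20*x - 6) - 10*x^2 + 27*x + 9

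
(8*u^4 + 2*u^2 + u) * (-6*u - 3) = -48*u^5 - 24*u^4 - 12*u^3 - 12*u^2 - 3*u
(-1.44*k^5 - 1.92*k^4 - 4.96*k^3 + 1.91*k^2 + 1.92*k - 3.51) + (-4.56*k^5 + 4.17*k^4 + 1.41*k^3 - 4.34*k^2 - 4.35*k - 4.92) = -6.0*k^5 + 2.25*k^4 - 3.55*k^3 - 2.43*k^2 - 2.43*k - 8.43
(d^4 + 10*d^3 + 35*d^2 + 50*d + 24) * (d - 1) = d^5 + 9*d^4 + 25*d^3 + 15*d^2 - 26*d - 24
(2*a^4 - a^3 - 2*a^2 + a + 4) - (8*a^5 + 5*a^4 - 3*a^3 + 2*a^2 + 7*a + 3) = -8*a^5 - 3*a^4 + 2*a^3 - 4*a^2 - 6*a + 1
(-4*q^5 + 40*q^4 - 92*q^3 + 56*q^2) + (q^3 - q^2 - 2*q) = -4*q^5 + 40*q^4 - 91*q^3 + 55*q^2 - 2*q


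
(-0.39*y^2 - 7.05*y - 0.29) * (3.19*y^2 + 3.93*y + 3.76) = -1.2441*y^4 - 24.0222*y^3 - 30.098*y^2 - 27.6477*y - 1.0904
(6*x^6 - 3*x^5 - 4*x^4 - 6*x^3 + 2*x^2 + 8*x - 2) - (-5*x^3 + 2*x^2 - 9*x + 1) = 6*x^6 - 3*x^5 - 4*x^4 - x^3 + 17*x - 3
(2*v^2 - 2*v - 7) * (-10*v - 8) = -20*v^3 + 4*v^2 + 86*v + 56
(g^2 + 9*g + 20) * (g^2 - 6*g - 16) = g^4 + 3*g^3 - 50*g^2 - 264*g - 320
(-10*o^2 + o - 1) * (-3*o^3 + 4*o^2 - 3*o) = 30*o^5 - 43*o^4 + 37*o^3 - 7*o^2 + 3*o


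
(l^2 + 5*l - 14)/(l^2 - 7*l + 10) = (l + 7)/(l - 5)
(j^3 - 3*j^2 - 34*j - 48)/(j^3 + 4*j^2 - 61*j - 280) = (j^2 + 5*j + 6)/(j^2 + 12*j + 35)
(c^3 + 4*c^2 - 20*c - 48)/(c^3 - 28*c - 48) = (c^2 + 2*c - 24)/(c^2 - 2*c - 24)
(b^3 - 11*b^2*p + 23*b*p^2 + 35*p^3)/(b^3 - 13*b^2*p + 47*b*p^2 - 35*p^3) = (-b - p)/(-b + p)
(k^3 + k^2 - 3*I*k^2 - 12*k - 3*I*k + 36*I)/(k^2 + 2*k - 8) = (k^2 - 3*k*(1 + I) + 9*I)/(k - 2)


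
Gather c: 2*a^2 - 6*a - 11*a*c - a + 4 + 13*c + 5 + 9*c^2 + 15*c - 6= 2*a^2 - 7*a + 9*c^2 + c*(28 - 11*a) + 3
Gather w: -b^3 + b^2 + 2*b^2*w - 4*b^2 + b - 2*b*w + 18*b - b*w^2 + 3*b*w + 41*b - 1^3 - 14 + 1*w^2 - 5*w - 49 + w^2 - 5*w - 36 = -b^3 - 3*b^2 + 60*b + w^2*(2 - b) + w*(2*b^2 + b - 10) - 100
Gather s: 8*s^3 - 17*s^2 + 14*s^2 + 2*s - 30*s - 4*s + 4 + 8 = 8*s^3 - 3*s^2 - 32*s + 12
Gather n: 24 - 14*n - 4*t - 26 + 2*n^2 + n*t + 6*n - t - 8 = 2*n^2 + n*(t - 8) - 5*t - 10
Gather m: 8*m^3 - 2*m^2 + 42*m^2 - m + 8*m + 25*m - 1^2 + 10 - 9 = 8*m^3 + 40*m^2 + 32*m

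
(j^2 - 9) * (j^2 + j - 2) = j^4 + j^3 - 11*j^2 - 9*j + 18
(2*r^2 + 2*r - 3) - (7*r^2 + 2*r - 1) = -5*r^2 - 2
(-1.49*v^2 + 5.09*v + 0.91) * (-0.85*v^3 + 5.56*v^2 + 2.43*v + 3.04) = 1.2665*v^5 - 12.6109*v^4 + 23.9062*v^3 + 12.8987*v^2 + 17.6849*v + 2.7664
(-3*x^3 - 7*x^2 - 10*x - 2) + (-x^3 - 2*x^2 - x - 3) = -4*x^3 - 9*x^2 - 11*x - 5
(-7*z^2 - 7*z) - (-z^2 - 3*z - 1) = -6*z^2 - 4*z + 1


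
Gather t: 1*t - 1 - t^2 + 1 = -t^2 + t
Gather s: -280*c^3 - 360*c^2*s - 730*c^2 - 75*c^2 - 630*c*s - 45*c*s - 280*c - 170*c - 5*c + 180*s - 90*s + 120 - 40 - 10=-280*c^3 - 805*c^2 - 455*c + s*(-360*c^2 - 675*c + 90) + 70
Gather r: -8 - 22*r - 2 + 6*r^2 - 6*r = 6*r^2 - 28*r - 10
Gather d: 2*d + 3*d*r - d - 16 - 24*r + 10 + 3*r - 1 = d*(3*r + 1) - 21*r - 7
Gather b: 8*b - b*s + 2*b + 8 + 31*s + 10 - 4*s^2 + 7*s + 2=b*(10 - s) - 4*s^2 + 38*s + 20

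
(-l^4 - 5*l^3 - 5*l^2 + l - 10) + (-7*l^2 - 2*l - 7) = -l^4 - 5*l^3 - 12*l^2 - l - 17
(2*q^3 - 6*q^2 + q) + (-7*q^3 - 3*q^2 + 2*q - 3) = -5*q^3 - 9*q^2 + 3*q - 3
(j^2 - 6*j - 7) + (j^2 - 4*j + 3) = 2*j^2 - 10*j - 4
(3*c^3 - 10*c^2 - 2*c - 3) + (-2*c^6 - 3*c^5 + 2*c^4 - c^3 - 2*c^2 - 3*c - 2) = -2*c^6 - 3*c^5 + 2*c^4 + 2*c^3 - 12*c^2 - 5*c - 5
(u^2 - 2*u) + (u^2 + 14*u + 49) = 2*u^2 + 12*u + 49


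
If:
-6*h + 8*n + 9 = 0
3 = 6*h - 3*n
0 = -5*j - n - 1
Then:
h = -1/10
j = 1/25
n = -6/5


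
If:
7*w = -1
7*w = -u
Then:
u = 1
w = -1/7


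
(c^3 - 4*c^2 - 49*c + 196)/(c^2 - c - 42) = (c^2 + 3*c - 28)/(c + 6)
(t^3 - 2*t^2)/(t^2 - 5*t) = t*(t - 2)/(t - 5)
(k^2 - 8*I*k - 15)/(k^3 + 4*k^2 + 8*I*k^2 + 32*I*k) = (k^2 - 8*I*k - 15)/(k*(k^2 + 4*k + 8*I*k + 32*I))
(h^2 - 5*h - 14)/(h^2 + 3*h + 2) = (h - 7)/(h + 1)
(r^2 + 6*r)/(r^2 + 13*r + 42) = r/(r + 7)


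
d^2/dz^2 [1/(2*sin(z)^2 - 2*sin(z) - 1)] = 2*(8*sin(z)^4 - 6*sin(z)^3 - 6*sin(z)^2 + 11*sin(z) - 6)/(2*sin(z) + cos(2*z))^3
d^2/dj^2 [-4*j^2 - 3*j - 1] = -8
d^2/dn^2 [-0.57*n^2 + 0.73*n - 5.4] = -1.14000000000000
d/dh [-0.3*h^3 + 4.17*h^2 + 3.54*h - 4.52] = -0.9*h^2 + 8.34*h + 3.54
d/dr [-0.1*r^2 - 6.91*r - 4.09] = -0.2*r - 6.91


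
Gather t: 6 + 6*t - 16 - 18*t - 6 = -12*t - 16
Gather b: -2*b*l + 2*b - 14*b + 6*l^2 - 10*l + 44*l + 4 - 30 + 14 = b*(-2*l - 12) + 6*l^2 + 34*l - 12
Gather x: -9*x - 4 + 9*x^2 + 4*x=9*x^2 - 5*x - 4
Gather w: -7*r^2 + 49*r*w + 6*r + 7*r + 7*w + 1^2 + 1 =-7*r^2 + 13*r + w*(49*r + 7) + 2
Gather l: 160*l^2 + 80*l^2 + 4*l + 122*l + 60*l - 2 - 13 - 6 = 240*l^2 + 186*l - 21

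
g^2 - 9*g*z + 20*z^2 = (g - 5*z)*(g - 4*z)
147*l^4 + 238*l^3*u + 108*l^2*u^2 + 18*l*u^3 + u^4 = (l + u)*(3*l + u)*(7*l + u)^2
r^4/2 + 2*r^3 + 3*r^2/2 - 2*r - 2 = (r/2 + 1)*(r - 1)*(r + 1)*(r + 2)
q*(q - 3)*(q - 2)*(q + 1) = q^4 - 4*q^3 + q^2 + 6*q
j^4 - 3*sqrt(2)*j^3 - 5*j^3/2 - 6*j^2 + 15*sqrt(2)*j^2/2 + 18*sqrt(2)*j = j*(j - 4)*(j + 3/2)*(j - 3*sqrt(2))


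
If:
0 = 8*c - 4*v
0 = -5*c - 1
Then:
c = -1/5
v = -2/5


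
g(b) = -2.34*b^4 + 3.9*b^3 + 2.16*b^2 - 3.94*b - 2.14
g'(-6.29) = 2761.10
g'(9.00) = -5840.80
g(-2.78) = -198.05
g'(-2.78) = 275.57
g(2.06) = -9.14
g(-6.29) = -4525.29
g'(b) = -9.36*b^3 + 11.7*b^2 + 4.32*b - 3.94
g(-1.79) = -34.56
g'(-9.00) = 7728.32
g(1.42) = -1.73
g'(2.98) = -134.86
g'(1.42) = -1.01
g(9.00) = -12372.28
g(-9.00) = -17987.56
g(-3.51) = -485.53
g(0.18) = -2.76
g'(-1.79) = 79.50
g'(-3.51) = 529.80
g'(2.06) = -27.21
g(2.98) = -76.03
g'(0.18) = -2.84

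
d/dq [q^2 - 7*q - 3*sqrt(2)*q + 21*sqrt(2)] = 2*q - 7 - 3*sqrt(2)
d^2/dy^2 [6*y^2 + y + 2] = 12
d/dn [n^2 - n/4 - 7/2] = 2*n - 1/4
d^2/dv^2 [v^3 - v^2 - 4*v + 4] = 6*v - 2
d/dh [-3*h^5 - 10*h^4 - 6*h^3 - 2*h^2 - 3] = h*(-15*h^3 - 40*h^2 - 18*h - 4)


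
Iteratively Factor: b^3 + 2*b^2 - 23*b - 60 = (b - 5)*(b^2 + 7*b + 12) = (b - 5)*(b + 4)*(b + 3)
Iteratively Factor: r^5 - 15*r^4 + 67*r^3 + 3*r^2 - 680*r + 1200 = (r + 3)*(r^4 - 18*r^3 + 121*r^2 - 360*r + 400) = (r - 4)*(r + 3)*(r^3 - 14*r^2 + 65*r - 100) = (r - 4)^2*(r + 3)*(r^2 - 10*r + 25) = (r - 5)*(r - 4)^2*(r + 3)*(r - 5)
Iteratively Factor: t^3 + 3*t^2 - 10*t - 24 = (t + 2)*(t^2 + t - 12) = (t - 3)*(t + 2)*(t + 4)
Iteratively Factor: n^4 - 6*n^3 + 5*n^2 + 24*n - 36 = (n - 2)*(n^3 - 4*n^2 - 3*n + 18) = (n - 2)*(n + 2)*(n^2 - 6*n + 9) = (n - 3)*(n - 2)*(n + 2)*(n - 3)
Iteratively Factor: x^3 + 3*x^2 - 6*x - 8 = (x - 2)*(x^2 + 5*x + 4) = (x - 2)*(x + 1)*(x + 4)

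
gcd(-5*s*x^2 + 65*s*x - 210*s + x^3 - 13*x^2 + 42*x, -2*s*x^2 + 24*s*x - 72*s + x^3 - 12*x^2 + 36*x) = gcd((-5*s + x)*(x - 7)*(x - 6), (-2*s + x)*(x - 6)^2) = x - 6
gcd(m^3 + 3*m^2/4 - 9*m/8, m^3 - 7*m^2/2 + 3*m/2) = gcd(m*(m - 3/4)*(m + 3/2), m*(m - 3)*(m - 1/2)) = m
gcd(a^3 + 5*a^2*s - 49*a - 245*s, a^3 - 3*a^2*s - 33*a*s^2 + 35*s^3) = a + 5*s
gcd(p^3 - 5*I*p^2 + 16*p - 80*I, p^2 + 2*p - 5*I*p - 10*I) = p - 5*I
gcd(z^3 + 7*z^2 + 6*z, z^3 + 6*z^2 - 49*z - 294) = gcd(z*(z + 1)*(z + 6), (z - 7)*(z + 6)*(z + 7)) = z + 6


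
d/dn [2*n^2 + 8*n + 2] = 4*n + 8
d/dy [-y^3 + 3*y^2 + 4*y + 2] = -3*y^2 + 6*y + 4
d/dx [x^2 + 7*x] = 2*x + 7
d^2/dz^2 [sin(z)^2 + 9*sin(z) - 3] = -9*sin(z) + 2*cos(2*z)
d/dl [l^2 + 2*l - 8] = 2*l + 2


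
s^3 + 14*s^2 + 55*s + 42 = (s + 1)*(s + 6)*(s + 7)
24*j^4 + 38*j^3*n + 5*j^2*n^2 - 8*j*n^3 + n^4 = (-6*j + n)*(-4*j + n)*(j + n)^2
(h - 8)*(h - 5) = h^2 - 13*h + 40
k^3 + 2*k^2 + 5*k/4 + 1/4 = (k + 1/2)^2*(k + 1)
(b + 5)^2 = b^2 + 10*b + 25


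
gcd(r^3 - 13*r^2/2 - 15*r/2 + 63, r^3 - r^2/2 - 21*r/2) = r^2 - r/2 - 21/2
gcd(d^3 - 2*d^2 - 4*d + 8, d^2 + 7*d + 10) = d + 2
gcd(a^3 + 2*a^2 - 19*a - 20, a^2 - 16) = a - 4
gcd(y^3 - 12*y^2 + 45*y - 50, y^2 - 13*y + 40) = y - 5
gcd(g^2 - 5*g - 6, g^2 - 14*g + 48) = g - 6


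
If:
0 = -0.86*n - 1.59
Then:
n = -1.85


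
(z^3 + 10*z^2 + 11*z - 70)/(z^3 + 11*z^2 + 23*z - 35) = (z - 2)/(z - 1)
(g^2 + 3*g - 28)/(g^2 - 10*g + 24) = (g + 7)/(g - 6)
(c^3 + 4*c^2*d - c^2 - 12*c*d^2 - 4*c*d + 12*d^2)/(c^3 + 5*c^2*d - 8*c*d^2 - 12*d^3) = (c - 1)/(c + d)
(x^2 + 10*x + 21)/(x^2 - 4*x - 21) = (x + 7)/(x - 7)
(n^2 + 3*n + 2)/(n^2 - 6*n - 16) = (n + 1)/(n - 8)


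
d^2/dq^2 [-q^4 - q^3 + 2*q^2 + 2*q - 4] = -12*q^2 - 6*q + 4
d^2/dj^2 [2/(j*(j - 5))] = 4*(j^2 + j*(j - 5) + (j - 5)^2)/(j^3*(j - 5)^3)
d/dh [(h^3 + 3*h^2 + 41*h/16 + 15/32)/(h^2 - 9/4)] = (16*h^2 - 48*h - 41)/(4*(4*h^2 - 12*h + 9))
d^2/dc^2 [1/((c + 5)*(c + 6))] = 2*((c + 5)^2 + (c + 5)*(c + 6) + (c + 6)^2)/((c + 5)^3*(c + 6)^3)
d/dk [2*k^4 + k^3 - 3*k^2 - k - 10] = 8*k^3 + 3*k^2 - 6*k - 1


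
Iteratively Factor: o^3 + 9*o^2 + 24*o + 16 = (o + 1)*(o^2 + 8*o + 16) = (o + 1)*(o + 4)*(o + 4)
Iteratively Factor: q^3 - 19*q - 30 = (q + 2)*(q^2 - 2*q - 15) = (q + 2)*(q + 3)*(q - 5)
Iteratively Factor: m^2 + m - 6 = (m - 2)*(m + 3)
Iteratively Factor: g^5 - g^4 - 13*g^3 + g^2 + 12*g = (g + 3)*(g^4 - 4*g^3 - g^2 + 4*g) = g*(g + 3)*(g^3 - 4*g^2 - g + 4) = g*(g + 1)*(g + 3)*(g^2 - 5*g + 4) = g*(g - 4)*(g + 1)*(g + 3)*(g - 1)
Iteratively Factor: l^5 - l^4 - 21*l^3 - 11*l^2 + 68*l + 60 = (l + 2)*(l^4 - 3*l^3 - 15*l^2 + 19*l + 30) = (l - 2)*(l + 2)*(l^3 - l^2 - 17*l - 15) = (l - 2)*(l + 2)*(l + 3)*(l^2 - 4*l - 5) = (l - 5)*(l - 2)*(l + 2)*(l + 3)*(l + 1)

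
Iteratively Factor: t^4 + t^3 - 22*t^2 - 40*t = (t + 4)*(t^3 - 3*t^2 - 10*t) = (t - 5)*(t + 4)*(t^2 + 2*t) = t*(t - 5)*(t + 4)*(t + 2)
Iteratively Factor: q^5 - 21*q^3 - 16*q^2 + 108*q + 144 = (q - 3)*(q^4 + 3*q^3 - 12*q^2 - 52*q - 48) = (q - 4)*(q - 3)*(q^3 + 7*q^2 + 16*q + 12) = (q - 4)*(q - 3)*(q + 3)*(q^2 + 4*q + 4) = (q - 4)*(q - 3)*(q + 2)*(q + 3)*(q + 2)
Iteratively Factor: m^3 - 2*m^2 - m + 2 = (m + 1)*(m^2 - 3*m + 2) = (m - 1)*(m + 1)*(m - 2)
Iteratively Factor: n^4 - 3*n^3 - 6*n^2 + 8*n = (n + 2)*(n^3 - 5*n^2 + 4*n) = (n - 1)*(n + 2)*(n^2 - 4*n) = (n - 4)*(n - 1)*(n + 2)*(n)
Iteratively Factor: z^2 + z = (z)*(z + 1)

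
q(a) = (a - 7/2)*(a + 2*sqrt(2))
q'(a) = 2*a - 7/2 + 2*sqrt(2)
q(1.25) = -9.18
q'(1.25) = 1.83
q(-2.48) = -2.08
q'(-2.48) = -5.63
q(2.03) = -7.14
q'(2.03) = 3.39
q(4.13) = 4.38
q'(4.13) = 7.59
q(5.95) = 21.51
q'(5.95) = 11.23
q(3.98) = 3.27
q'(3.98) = 7.29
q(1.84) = -7.75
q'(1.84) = 3.01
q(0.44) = -10.00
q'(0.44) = 0.21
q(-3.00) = 1.12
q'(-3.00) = -6.67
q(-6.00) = 30.13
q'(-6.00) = -12.67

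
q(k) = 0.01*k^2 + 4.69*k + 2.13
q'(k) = 0.02*k + 4.69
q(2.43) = 13.59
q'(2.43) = 4.74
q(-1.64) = -5.53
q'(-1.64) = 4.66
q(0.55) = 4.71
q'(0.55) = 4.70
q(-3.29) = -13.19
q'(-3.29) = 4.62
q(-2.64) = -10.18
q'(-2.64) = 4.64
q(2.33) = 13.11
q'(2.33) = 4.74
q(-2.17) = -8.00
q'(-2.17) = 4.65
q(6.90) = 34.97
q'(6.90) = 4.83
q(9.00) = 45.15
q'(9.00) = 4.87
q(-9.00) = -39.27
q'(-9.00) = 4.51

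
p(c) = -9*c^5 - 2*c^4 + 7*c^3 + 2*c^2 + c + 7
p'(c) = -45*c^4 - 8*c^3 + 21*c^2 + 4*c + 1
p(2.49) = -808.39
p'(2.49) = -1712.20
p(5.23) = -35644.92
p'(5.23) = -34216.27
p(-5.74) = 52651.45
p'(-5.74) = -46666.60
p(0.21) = 7.36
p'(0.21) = 2.60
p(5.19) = -34297.06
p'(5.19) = -33180.88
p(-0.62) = 6.01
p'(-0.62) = 1.85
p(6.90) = -142887.56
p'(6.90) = -103601.71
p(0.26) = 7.50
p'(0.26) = 3.11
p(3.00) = -2132.00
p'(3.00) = -3659.00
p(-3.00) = 1858.00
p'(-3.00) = -3251.00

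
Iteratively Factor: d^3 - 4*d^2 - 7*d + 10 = (d + 2)*(d^2 - 6*d + 5) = (d - 5)*(d + 2)*(d - 1)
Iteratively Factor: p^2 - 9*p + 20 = (p - 5)*(p - 4)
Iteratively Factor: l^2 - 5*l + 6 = (l - 2)*(l - 3)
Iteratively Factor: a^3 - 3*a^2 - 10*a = (a + 2)*(a^2 - 5*a) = (a - 5)*(a + 2)*(a)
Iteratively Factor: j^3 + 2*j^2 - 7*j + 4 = (j - 1)*(j^2 + 3*j - 4) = (j - 1)^2*(j + 4)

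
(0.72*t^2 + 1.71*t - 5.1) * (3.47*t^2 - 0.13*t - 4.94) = 2.4984*t^4 + 5.8401*t^3 - 21.4761*t^2 - 7.7844*t + 25.194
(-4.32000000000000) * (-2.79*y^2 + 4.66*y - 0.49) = 12.0528*y^2 - 20.1312*y + 2.1168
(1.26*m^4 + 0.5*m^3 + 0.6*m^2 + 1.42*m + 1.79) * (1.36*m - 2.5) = 1.7136*m^5 - 2.47*m^4 - 0.434*m^3 + 0.4312*m^2 - 1.1156*m - 4.475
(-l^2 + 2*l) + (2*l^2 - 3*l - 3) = l^2 - l - 3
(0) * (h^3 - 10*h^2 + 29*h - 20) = 0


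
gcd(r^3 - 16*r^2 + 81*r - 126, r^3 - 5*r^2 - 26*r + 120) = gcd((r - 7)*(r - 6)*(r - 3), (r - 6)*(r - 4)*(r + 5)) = r - 6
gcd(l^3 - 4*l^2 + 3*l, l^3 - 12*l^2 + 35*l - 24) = l^2 - 4*l + 3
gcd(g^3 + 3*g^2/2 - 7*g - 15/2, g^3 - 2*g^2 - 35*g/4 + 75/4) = g^2 + g/2 - 15/2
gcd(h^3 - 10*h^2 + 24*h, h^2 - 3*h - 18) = h - 6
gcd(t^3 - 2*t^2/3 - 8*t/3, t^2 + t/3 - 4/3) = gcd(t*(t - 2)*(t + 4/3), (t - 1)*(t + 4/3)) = t + 4/3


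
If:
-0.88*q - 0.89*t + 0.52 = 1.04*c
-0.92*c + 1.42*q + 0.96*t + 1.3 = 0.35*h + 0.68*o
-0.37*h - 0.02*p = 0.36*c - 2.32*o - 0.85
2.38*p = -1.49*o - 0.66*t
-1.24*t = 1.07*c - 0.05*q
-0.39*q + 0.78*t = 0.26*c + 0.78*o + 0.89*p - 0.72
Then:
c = 0.47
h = 2.86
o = 0.16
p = 0.01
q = 0.43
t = -0.38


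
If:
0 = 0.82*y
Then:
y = 0.00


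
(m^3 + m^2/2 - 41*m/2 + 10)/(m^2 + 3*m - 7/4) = 2*(m^2 + m - 20)/(2*m + 7)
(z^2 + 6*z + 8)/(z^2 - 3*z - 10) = (z + 4)/(z - 5)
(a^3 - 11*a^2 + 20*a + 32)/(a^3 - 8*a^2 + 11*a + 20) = (a - 8)/(a - 5)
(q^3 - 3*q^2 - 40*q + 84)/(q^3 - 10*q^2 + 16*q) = (q^2 - q - 42)/(q*(q - 8))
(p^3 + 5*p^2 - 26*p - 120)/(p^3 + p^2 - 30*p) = (p + 4)/p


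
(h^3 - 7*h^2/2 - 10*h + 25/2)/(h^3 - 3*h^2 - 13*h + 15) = (h + 5/2)/(h + 3)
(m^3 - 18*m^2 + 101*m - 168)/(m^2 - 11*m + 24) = m - 7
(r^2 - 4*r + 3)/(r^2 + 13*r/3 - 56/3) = 3*(r^2 - 4*r + 3)/(3*r^2 + 13*r - 56)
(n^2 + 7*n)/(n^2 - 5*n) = (n + 7)/(n - 5)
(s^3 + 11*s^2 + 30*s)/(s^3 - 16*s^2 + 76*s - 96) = s*(s^2 + 11*s + 30)/(s^3 - 16*s^2 + 76*s - 96)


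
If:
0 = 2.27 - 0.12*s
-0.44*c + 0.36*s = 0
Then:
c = 15.48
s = 18.92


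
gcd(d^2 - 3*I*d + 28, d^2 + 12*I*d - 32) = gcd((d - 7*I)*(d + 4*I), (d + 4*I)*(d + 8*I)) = d + 4*I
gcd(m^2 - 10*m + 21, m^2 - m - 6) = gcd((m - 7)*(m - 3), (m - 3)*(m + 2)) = m - 3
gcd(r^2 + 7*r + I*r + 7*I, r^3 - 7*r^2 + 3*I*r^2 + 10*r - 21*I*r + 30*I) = 1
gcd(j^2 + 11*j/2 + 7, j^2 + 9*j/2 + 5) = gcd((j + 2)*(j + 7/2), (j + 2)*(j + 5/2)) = j + 2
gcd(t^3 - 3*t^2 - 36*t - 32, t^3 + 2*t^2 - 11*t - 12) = t^2 + 5*t + 4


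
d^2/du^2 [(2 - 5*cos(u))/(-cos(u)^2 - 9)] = ((40*cos(u) - 16)*sin(u)^2*cos(u)^2 - 5*(cos(u)^2 + 9)^2*cos(u) + 2*(cos(u)^2 + 9)*(-2*cos(2*u) + 5*cos(3*u)))/(cos(u)^2 + 9)^3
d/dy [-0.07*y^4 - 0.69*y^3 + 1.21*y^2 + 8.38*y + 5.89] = -0.28*y^3 - 2.07*y^2 + 2.42*y + 8.38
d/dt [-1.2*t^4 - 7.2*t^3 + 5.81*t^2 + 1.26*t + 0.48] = -4.8*t^3 - 21.6*t^2 + 11.62*t + 1.26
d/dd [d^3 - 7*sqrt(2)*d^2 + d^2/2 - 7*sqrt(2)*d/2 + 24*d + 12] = 3*d^2 - 14*sqrt(2)*d + d - 7*sqrt(2)/2 + 24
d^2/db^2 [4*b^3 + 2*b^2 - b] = 24*b + 4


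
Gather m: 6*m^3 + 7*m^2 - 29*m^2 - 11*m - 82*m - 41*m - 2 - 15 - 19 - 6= 6*m^3 - 22*m^2 - 134*m - 42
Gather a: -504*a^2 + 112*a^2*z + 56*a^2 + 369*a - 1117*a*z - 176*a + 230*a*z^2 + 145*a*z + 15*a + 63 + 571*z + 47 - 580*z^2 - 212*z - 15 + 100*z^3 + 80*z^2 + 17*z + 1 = a^2*(112*z - 448) + a*(230*z^2 - 972*z + 208) + 100*z^3 - 500*z^2 + 376*z + 96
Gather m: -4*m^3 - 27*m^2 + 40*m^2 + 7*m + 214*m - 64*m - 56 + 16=-4*m^3 + 13*m^2 + 157*m - 40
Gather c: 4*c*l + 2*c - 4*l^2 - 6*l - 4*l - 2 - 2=c*(4*l + 2) - 4*l^2 - 10*l - 4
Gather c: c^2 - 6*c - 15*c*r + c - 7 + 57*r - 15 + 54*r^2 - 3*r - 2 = c^2 + c*(-15*r - 5) + 54*r^2 + 54*r - 24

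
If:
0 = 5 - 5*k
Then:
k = 1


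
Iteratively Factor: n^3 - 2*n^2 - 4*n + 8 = (n - 2)*(n^2 - 4) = (n - 2)*(n + 2)*(n - 2)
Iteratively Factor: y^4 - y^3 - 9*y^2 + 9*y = (y + 3)*(y^3 - 4*y^2 + 3*y) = (y - 3)*(y + 3)*(y^2 - y) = y*(y - 3)*(y + 3)*(y - 1)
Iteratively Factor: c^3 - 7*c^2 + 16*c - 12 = (c - 3)*(c^2 - 4*c + 4) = (c - 3)*(c - 2)*(c - 2)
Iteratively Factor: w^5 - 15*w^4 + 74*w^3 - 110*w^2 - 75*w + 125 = (w - 5)*(w^4 - 10*w^3 + 24*w^2 + 10*w - 25) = (w - 5)^2*(w^3 - 5*w^2 - w + 5) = (w - 5)^2*(w + 1)*(w^2 - 6*w + 5) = (w - 5)^3*(w + 1)*(w - 1)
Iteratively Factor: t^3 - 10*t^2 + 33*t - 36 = (t - 3)*(t^2 - 7*t + 12) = (t - 4)*(t - 3)*(t - 3)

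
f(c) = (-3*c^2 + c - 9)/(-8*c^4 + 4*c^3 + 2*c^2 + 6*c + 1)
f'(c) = (1 - 6*c)/(-8*c^4 + 4*c^3 + 2*c^2 + 6*c + 1) + (-3*c^2 + c - 9)*(32*c^3 - 12*c^2 - 4*c - 6)/(-8*c^4 + 4*c^3 + 2*c^2 + 6*c + 1)^2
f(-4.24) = 0.02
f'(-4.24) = 0.01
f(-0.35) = 8.48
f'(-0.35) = 52.31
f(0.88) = -1.81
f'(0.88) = -1.69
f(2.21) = 0.17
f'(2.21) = -0.28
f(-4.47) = 0.02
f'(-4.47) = 0.01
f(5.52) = 0.01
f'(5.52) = -0.01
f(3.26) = 0.05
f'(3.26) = -0.04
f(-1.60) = 0.25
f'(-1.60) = 0.42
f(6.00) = 0.01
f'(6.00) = 0.00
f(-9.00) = 0.00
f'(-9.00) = 0.00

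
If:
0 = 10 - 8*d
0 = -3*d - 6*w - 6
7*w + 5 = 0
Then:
No Solution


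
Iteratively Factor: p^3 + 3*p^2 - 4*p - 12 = (p - 2)*(p^2 + 5*p + 6) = (p - 2)*(p + 3)*(p + 2)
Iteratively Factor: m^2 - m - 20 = (m + 4)*(m - 5)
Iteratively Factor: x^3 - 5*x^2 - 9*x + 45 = (x + 3)*(x^2 - 8*x + 15) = (x - 3)*(x + 3)*(x - 5)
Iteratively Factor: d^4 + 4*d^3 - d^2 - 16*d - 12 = (d + 3)*(d^3 + d^2 - 4*d - 4) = (d - 2)*(d + 3)*(d^2 + 3*d + 2) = (d - 2)*(d + 1)*(d + 3)*(d + 2)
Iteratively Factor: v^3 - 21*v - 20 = (v + 4)*(v^2 - 4*v - 5) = (v - 5)*(v + 4)*(v + 1)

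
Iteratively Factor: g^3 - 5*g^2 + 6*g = (g)*(g^2 - 5*g + 6) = g*(g - 3)*(g - 2)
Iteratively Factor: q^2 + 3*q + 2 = (q + 1)*(q + 2)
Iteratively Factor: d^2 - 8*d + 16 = (d - 4)*(d - 4)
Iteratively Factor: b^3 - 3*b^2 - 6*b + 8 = (b - 4)*(b^2 + b - 2) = (b - 4)*(b - 1)*(b + 2)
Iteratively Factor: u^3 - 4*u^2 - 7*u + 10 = (u - 1)*(u^2 - 3*u - 10) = (u - 5)*(u - 1)*(u + 2)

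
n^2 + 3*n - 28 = (n - 4)*(n + 7)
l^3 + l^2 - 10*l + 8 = (l - 2)*(l - 1)*(l + 4)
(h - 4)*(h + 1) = h^2 - 3*h - 4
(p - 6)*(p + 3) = p^2 - 3*p - 18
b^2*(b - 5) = b^3 - 5*b^2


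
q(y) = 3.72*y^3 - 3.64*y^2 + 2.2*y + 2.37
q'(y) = 11.16*y^2 - 7.28*y + 2.2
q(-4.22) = -351.30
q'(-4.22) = 231.66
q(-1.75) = -32.56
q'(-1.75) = 49.12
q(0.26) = 2.76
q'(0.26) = 1.06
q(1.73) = 14.54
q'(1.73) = 23.01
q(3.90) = 176.25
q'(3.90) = 143.55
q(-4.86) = -521.32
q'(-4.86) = 301.18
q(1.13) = 5.58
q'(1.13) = 8.22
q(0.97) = 4.47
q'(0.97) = 5.64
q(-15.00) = -13404.63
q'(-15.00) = 2622.40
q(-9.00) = -3024.15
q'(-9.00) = 971.68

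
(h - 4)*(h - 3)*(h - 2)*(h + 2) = h^4 - 7*h^3 + 8*h^2 + 28*h - 48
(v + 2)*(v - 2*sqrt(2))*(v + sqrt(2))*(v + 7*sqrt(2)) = v^4 + 2*v^3 + 6*sqrt(2)*v^3 - 18*v^2 + 12*sqrt(2)*v^2 - 28*sqrt(2)*v - 36*v - 56*sqrt(2)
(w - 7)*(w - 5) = w^2 - 12*w + 35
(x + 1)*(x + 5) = x^2 + 6*x + 5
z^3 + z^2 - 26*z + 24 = (z - 4)*(z - 1)*(z + 6)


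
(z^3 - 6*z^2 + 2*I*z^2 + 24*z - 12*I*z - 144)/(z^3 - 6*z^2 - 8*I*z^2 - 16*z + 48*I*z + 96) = (z + 6*I)/(z - 4*I)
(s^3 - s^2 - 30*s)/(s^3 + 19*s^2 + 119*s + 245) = s*(s - 6)/(s^2 + 14*s + 49)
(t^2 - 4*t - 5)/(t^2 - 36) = (t^2 - 4*t - 5)/(t^2 - 36)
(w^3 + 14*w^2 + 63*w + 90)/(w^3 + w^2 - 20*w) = (w^2 + 9*w + 18)/(w*(w - 4))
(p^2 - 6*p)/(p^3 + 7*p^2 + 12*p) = (p - 6)/(p^2 + 7*p + 12)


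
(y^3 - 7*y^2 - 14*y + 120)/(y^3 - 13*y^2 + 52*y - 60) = (y + 4)/(y - 2)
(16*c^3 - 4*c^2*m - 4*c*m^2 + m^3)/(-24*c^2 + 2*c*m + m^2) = (-4*c^2 + m^2)/(6*c + m)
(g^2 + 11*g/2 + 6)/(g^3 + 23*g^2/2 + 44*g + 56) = (2*g + 3)/(2*g^2 + 15*g + 28)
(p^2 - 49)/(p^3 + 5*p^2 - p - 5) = (p^2 - 49)/(p^3 + 5*p^2 - p - 5)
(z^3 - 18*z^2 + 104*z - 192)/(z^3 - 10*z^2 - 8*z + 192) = (z - 4)/(z + 4)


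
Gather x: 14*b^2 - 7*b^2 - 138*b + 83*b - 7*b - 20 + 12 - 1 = 7*b^2 - 62*b - 9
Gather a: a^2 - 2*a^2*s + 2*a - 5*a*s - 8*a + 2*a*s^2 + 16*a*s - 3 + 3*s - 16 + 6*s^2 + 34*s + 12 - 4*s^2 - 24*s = a^2*(1 - 2*s) + a*(2*s^2 + 11*s - 6) + 2*s^2 + 13*s - 7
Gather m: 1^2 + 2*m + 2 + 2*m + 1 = 4*m + 4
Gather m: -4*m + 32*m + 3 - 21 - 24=28*m - 42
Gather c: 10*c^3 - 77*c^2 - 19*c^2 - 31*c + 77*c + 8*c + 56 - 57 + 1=10*c^3 - 96*c^2 + 54*c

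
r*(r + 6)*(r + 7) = r^3 + 13*r^2 + 42*r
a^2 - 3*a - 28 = (a - 7)*(a + 4)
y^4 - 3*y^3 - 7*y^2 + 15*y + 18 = (y - 3)^2*(y + 1)*(y + 2)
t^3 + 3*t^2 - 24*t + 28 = (t - 2)^2*(t + 7)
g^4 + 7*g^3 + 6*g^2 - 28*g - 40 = (g - 2)*(g + 2)^2*(g + 5)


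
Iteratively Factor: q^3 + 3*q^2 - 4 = (q - 1)*(q^2 + 4*q + 4) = (q - 1)*(q + 2)*(q + 2)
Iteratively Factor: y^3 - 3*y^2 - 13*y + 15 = (y - 5)*(y^2 + 2*y - 3) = (y - 5)*(y - 1)*(y + 3)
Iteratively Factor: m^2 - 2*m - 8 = (m - 4)*(m + 2)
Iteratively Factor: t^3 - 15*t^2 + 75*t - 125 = (t - 5)*(t^2 - 10*t + 25) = (t - 5)^2*(t - 5)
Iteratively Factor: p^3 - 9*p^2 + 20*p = (p - 4)*(p^2 - 5*p) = (p - 5)*(p - 4)*(p)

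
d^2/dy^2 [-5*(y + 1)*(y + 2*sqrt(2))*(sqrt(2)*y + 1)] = -30*sqrt(2)*y - 50 - 10*sqrt(2)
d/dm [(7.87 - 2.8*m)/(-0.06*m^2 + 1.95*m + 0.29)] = (-0.168*m^2 + 0.9444*m - 16.1585)/(0.0036*m^4 - 0.234*m^3 + 3.7677*m^2 + 1.131*m + 0.0841)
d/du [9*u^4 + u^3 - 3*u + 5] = 36*u^3 + 3*u^2 - 3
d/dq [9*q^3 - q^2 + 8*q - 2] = 27*q^2 - 2*q + 8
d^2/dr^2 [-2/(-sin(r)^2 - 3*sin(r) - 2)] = 2*(-4*sin(r)^3 - 5*sin(r)^2 + 10*sin(r) + 14)/((sin(r) + 1)^2*(sin(r) + 2)^3)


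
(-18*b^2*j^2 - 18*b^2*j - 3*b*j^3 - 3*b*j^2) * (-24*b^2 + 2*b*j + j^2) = 432*b^4*j^2 + 432*b^4*j + 36*b^3*j^3 + 36*b^3*j^2 - 24*b^2*j^4 - 24*b^2*j^3 - 3*b*j^5 - 3*b*j^4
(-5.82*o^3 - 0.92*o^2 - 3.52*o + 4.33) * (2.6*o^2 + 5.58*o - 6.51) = -15.132*o^5 - 34.8676*o^4 + 23.6026*o^3 - 2.3944*o^2 + 47.0766*o - 28.1883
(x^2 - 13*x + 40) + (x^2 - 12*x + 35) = 2*x^2 - 25*x + 75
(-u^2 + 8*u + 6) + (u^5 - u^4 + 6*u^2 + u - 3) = u^5 - u^4 + 5*u^2 + 9*u + 3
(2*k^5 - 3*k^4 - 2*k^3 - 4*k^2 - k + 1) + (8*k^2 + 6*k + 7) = 2*k^5 - 3*k^4 - 2*k^3 + 4*k^2 + 5*k + 8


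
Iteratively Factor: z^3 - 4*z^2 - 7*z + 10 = (z - 1)*(z^2 - 3*z - 10) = (z - 5)*(z - 1)*(z + 2)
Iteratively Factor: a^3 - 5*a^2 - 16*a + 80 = (a - 4)*(a^2 - a - 20) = (a - 5)*(a - 4)*(a + 4)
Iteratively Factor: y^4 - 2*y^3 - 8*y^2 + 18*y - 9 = (y + 3)*(y^3 - 5*y^2 + 7*y - 3) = (y - 1)*(y + 3)*(y^2 - 4*y + 3) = (y - 3)*(y - 1)*(y + 3)*(y - 1)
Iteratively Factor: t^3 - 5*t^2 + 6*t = (t)*(t^2 - 5*t + 6) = t*(t - 3)*(t - 2)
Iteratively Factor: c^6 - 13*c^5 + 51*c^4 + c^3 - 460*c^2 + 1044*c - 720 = (c - 5)*(c^5 - 8*c^4 + 11*c^3 + 56*c^2 - 180*c + 144) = (c - 5)*(c - 2)*(c^4 - 6*c^3 - c^2 + 54*c - 72) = (c - 5)*(c - 4)*(c - 2)*(c^3 - 2*c^2 - 9*c + 18) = (c - 5)*(c - 4)*(c - 2)*(c + 3)*(c^2 - 5*c + 6) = (c - 5)*(c - 4)*(c - 3)*(c - 2)*(c + 3)*(c - 2)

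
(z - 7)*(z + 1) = z^2 - 6*z - 7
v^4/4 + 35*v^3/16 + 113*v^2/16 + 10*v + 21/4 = (v/2 + 1)^2*(v + 7/4)*(v + 3)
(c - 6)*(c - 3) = c^2 - 9*c + 18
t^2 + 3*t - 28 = (t - 4)*(t + 7)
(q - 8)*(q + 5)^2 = q^3 + 2*q^2 - 55*q - 200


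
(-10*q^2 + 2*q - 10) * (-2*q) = 20*q^3 - 4*q^2 + 20*q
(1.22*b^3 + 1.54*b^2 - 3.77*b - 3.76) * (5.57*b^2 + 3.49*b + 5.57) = 6.7954*b^5 + 12.8356*b^4 - 8.8289*b^3 - 25.5227*b^2 - 34.1213*b - 20.9432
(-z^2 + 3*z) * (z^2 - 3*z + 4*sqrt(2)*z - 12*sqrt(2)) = -z^4 - 4*sqrt(2)*z^3 + 6*z^3 - 9*z^2 + 24*sqrt(2)*z^2 - 36*sqrt(2)*z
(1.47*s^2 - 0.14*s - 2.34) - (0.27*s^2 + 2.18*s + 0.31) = 1.2*s^2 - 2.32*s - 2.65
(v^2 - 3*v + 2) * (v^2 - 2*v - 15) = v^4 - 5*v^3 - 7*v^2 + 41*v - 30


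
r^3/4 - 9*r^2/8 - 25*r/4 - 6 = (r/4 + 1/2)*(r - 8)*(r + 3/2)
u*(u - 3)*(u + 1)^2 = u^4 - u^3 - 5*u^2 - 3*u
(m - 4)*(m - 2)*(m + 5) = m^3 - m^2 - 22*m + 40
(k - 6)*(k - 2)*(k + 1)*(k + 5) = k^4 - 2*k^3 - 31*k^2 + 32*k + 60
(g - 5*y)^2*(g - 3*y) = g^3 - 13*g^2*y + 55*g*y^2 - 75*y^3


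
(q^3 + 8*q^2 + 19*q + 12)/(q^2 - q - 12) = (q^2 + 5*q + 4)/(q - 4)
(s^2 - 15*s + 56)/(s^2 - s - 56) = (s - 7)/(s + 7)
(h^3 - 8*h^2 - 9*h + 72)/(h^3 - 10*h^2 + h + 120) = (h - 3)/(h - 5)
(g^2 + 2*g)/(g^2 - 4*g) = (g + 2)/(g - 4)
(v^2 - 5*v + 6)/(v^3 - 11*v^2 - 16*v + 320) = (v^2 - 5*v + 6)/(v^3 - 11*v^2 - 16*v + 320)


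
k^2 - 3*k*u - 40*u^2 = (k - 8*u)*(k + 5*u)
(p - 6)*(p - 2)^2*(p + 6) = p^4 - 4*p^3 - 32*p^2 + 144*p - 144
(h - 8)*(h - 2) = h^2 - 10*h + 16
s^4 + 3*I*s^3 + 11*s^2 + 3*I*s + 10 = (s - 2*I)*(s - I)*(s + I)*(s + 5*I)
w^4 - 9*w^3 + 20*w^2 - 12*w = w*(w - 6)*(w - 2)*(w - 1)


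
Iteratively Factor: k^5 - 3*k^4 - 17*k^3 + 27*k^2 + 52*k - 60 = (k - 5)*(k^4 + 2*k^3 - 7*k^2 - 8*k + 12) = (k - 5)*(k + 3)*(k^3 - k^2 - 4*k + 4) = (k - 5)*(k + 2)*(k + 3)*(k^2 - 3*k + 2) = (k - 5)*(k - 2)*(k + 2)*(k + 3)*(k - 1)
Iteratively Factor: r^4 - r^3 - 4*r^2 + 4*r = (r - 1)*(r^3 - 4*r) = r*(r - 1)*(r^2 - 4) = r*(r - 1)*(r + 2)*(r - 2)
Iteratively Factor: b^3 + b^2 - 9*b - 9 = (b + 1)*(b^2 - 9) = (b - 3)*(b + 1)*(b + 3)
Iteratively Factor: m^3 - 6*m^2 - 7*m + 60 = (m - 4)*(m^2 - 2*m - 15) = (m - 4)*(m + 3)*(m - 5)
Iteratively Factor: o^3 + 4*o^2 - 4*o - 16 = (o - 2)*(o^2 + 6*o + 8) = (o - 2)*(o + 4)*(o + 2)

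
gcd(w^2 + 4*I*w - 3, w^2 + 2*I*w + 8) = 1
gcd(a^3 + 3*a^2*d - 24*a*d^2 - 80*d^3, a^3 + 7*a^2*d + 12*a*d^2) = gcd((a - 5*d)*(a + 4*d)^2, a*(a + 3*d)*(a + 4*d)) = a + 4*d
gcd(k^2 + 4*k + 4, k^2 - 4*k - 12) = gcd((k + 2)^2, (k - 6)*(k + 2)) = k + 2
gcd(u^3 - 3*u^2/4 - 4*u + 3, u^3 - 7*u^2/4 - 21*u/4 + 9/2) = u^2 + 5*u/4 - 3/2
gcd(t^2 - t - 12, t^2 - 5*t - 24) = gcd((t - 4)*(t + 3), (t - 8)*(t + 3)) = t + 3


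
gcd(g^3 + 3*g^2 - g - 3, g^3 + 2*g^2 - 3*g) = g^2 + 2*g - 3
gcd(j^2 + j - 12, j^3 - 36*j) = 1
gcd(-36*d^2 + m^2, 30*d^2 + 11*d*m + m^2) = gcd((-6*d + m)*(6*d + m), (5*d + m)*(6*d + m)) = 6*d + m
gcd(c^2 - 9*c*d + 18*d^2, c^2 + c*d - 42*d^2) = c - 6*d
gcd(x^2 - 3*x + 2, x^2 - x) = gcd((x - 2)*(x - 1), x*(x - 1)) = x - 1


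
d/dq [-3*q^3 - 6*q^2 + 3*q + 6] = -9*q^2 - 12*q + 3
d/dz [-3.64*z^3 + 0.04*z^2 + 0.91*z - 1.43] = -10.92*z^2 + 0.08*z + 0.91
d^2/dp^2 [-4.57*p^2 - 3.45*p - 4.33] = -9.14000000000000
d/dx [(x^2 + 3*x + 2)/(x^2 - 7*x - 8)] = -10/(x^2 - 16*x + 64)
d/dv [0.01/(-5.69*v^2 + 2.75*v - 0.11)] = (0.1138*v - 0.0275)/(5.69*v^2 - 2.75*v + 0.11)^2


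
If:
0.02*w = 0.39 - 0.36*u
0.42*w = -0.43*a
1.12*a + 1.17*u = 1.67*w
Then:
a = -0.44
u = 1.06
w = 0.45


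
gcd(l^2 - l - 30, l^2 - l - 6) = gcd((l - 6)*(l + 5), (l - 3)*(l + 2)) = 1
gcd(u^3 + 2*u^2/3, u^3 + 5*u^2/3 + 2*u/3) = u^2 + 2*u/3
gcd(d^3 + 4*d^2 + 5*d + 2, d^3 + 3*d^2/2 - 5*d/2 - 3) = d^2 + 3*d + 2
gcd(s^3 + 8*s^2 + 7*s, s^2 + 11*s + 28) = s + 7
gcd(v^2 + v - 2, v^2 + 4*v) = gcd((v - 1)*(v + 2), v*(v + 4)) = 1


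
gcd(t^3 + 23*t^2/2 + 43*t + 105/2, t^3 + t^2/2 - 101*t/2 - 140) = t^2 + 17*t/2 + 35/2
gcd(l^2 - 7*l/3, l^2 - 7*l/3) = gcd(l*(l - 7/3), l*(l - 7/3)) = l^2 - 7*l/3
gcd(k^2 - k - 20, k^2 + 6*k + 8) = k + 4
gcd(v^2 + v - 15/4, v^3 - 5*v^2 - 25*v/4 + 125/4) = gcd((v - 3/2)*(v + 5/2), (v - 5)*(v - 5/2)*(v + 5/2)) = v + 5/2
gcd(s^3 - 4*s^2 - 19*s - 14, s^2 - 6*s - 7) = s^2 - 6*s - 7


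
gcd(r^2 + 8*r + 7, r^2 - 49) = r + 7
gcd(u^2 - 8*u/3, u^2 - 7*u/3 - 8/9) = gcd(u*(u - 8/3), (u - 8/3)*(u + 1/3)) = u - 8/3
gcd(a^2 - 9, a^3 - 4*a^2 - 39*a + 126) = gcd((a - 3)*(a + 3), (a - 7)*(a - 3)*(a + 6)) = a - 3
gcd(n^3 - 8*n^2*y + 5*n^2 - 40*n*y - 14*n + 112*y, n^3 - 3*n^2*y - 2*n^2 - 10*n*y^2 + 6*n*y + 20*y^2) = n - 2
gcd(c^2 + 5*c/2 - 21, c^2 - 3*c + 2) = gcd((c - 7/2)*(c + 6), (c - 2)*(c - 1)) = 1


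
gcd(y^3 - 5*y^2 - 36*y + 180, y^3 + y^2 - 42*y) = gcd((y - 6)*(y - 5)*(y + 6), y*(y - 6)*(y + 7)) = y - 6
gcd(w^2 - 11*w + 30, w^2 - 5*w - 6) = w - 6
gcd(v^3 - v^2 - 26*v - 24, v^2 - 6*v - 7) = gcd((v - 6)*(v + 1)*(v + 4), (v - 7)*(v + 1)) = v + 1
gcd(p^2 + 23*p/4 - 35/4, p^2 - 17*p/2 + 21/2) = 1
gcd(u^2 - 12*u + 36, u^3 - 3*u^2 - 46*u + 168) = u - 6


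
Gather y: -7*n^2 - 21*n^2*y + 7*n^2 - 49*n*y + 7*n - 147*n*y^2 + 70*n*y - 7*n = -147*n*y^2 + y*(-21*n^2 + 21*n)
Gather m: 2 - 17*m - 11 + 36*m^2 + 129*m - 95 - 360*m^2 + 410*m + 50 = -324*m^2 + 522*m - 54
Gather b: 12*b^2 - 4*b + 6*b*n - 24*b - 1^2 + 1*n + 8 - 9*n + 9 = 12*b^2 + b*(6*n - 28) - 8*n + 16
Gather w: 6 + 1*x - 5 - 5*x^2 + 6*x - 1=-5*x^2 + 7*x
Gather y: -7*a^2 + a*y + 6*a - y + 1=-7*a^2 + 6*a + y*(a - 1) + 1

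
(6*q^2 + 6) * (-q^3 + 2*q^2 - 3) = -6*q^5 + 12*q^4 - 6*q^3 - 6*q^2 - 18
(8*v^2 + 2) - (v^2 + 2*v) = 7*v^2 - 2*v + 2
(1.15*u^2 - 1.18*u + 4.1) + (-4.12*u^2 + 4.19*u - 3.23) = -2.97*u^2 + 3.01*u + 0.87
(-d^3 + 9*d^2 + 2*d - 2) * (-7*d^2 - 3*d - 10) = 7*d^5 - 60*d^4 - 31*d^3 - 82*d^2 - 14*d + 20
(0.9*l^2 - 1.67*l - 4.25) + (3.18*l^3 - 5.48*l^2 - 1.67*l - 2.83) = 3.18*l^3 - 4.58*l^2 - 3.34*l - 7.08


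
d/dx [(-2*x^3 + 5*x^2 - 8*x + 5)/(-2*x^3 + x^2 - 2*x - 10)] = 2*(4*x^4 - 12*x^3 + 44*x^2 - 55*x + 45)/(4*x^6 - 4*x^5 + 9*x^4 + 36*x^3 - 16*x^2 + 40*x + 100)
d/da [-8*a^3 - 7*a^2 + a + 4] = -24*a^2 - 14*a + 1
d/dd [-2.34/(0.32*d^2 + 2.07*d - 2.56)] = (1.4976*d + 4.8438)/(0.32*d^2 + 2.07*d - 2.56)^2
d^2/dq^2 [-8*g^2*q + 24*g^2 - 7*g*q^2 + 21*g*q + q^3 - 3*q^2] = -14*g + 6*q - 6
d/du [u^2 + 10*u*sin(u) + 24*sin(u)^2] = 10*u*cos(u) + 2*u + 10*sin(u) + 24*sin(2*u)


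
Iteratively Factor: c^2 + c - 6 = (c - 2)*(c + 3)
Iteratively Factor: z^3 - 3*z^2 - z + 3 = (z - 3)*(z^2 - 1) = (z - 3)*(z - 1)*(z + 1)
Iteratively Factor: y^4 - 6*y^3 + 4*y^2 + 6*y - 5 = (y - 1)*(y^3 - 5*y^2 - y + 5) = (y - 1)^2*(y^2 - 4*y - 5) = (y - 1)^2*(y + 1)*(y - 5)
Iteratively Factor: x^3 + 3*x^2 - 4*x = (x)*(x^2 + 3*x - 4) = x*(x + 4)*(x - 1)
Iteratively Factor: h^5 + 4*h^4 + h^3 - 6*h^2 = (h)*(h^4 + 4*h^3 + h^2 - 6*h) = h^2*(h^3 + 4*h^2 + h - 6) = h^2*(h - 1)*(h^2 + 5*h + 6) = h^2*(h - 1)*(h + 3)*(h + 2)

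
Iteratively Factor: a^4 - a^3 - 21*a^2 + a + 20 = (a + 1)*(a^3 - 2*a^2 - 19*a + 20) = (a - 1)*(a + 1)*(a^2 - a - 20) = (a - 1)*(a + 1)*(a + 4)*(a - 5)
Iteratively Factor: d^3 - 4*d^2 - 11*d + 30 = (d - 5)*(d^2 + d - 6) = (d - 5)*(d - 2)*(d + 3)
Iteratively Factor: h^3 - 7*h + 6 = (h + 3)*(h^2 - 3*h + 2) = (h - 1)*(h + 3)*(h - 2)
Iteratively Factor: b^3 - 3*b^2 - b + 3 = (b - 1)*(b^2 - 2*b - 3) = (b - 1)*(b + 1)*(b - 3)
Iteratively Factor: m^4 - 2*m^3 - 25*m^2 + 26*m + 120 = (m + 4)*(m^3 - 6*m^2 - m + 30) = (m - 5)*(m + 4)*(m^2 - m - 6) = (m - 5)*(m - 3)*(m + 4)*(m + 2)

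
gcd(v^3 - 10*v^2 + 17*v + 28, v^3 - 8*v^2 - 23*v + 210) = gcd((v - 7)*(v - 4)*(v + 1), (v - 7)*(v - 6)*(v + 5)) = v - 7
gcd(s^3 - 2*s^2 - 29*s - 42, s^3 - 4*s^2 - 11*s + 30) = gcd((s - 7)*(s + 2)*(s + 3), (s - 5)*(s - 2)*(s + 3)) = s + 3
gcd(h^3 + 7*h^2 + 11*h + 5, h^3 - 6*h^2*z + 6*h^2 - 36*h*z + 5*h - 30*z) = h^2 + 6*h + 5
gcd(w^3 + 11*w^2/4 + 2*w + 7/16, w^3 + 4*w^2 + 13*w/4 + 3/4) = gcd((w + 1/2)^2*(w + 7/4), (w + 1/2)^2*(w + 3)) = w^2 + w + 1/4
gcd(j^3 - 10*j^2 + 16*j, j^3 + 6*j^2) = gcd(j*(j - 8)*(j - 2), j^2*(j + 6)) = j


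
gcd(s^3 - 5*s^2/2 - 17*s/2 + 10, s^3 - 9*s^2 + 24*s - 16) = s^2 - 5*s + 4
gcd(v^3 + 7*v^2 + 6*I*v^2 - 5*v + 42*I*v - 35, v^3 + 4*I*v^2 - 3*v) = v + I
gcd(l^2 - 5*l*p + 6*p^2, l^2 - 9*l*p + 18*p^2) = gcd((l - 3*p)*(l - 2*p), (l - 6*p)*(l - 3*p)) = -l + 3*p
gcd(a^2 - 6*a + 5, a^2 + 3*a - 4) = a - 1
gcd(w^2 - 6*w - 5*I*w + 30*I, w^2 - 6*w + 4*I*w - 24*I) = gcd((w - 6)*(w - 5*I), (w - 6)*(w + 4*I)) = w - 6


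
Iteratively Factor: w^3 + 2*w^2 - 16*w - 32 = (w + 4)*(w^2 - 2*w - 8) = (w + 2)*(w + 4)*(w - 4)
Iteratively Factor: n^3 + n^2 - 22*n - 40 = (n - 5)*(n^2 + 6*n + 8) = (n - 5)*(n + 2)*(n + 4)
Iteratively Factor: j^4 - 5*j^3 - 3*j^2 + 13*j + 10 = (j + 1)*(j^3 - 6*j^2 + 3*j + 10) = (j + 1)^2*(j^2 - 7*j + 10) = (j - 5)*(j + 1)^2*(j - 2)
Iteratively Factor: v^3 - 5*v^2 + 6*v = (v - 2)*(v^2 - 3*v) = (v - 3)*(v - 2)*(v)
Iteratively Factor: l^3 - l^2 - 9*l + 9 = (l - 1)*(l^2 - 9) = (l - 1)*(l + 3)*(l - 3)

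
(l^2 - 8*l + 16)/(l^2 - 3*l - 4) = (l - 4)/(l + 1)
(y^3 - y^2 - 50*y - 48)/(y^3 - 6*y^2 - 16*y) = (y^2 + 7*y + 6)/(y*(y + 2))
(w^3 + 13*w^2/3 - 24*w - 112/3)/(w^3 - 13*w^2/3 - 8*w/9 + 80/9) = 3*(w + 7)/(3*w - 5)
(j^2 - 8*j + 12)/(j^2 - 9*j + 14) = (j - 6)/(j - 7)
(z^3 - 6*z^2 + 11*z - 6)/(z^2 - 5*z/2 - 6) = 2*(-z^3 + 6*z^2 - 11*z + 6)/(-2*z^2 + 5*z + 12)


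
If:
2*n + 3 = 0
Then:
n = -3/2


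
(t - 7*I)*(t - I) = t^2 - 8*I*t - 7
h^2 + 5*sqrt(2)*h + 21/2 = (h + 3*sqrt(2)/2)*(h + 7*sqrt(2)/2)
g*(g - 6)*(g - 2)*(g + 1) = g^4 - 7*g^3 + 4*g^2 + 12*g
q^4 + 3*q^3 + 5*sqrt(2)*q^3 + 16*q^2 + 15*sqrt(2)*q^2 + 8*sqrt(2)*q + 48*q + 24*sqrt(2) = (q + 3)*(q + sqrt(2))*(q + 2*sqrt(2))^2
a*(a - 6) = a^2 - 6*a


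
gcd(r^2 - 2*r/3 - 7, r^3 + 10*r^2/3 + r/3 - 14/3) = r + 7/3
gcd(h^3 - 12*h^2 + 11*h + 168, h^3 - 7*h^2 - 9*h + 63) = h^2 - 4*h - 21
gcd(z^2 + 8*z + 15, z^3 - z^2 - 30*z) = z + 5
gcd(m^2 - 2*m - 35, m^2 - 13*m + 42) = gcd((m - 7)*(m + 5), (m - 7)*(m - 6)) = m - 7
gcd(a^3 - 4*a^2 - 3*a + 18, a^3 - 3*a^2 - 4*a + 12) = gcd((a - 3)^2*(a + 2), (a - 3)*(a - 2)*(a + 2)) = a^2 - a - 6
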